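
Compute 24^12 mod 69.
24

Use repeated squaring. Binary(12) = 1100. Walk through the bits of the exponent 12 left-to-right: at each bit after the leading one, square the running value, then multiply by 24 if the bit is 1 (always reducing mod 69):
  bit 1 = 1 (leading): start with 24.
  bit 2 = 1: square 24^2 = 576 ≡ 24; bit is 1, so multiply 24·24 = 576 ≡ 24 (mod 69).
  bit 3 = 0: square 24^2 = 576 ≡ 24 (mod 69).
  bit 4 = 0: square 24^2 = 576 ≡ 24 (mod 69).
Final value: 24^12 ≡ 24 (mod 69).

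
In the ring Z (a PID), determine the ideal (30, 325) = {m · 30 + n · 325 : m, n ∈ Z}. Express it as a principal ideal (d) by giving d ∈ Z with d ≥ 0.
In the PID Z, (a, b) is generated by gcd(a, b). Compute gcd(325, 30) with the extended Euclidean algorithm, tracking rows (r, s, t) with s·325 + t·30 = r:
  row A: (325, 1, 0)   [1·325 + 0·30 = 325]
  row B: (30, 0, 1)   [0·325 + 1·30 = 30]
  325 = 10·30 + 25   → row C = row A − 10·row B = (25, 1, −10)   [check: 1·325 − 10·30 = 25]
  30 = 1·25 + 5   → row D = row B − 1·row C = (5, −1, 11)   [check: −1·325 + 11·30 = 5]
  25 = 5·5 + 0   → remainder 0, stop. gcd = 5 (last nonzero row D).
So gcd(30, 325) = 5, with Bézout identity −1·325 + 11·30 = 5. Containment (⊇): the Bézout identity exhibits 5 as an element of (30, 325), giving (5) ⊆ (30, 325). Containment (⊆): since 5 | 30 and 5 | 325 (30 = 5·6, 325 = 5·65), every Z-linear combination of 30 and 325 is divisible by 5, so (30, 325) ⊆ (5). Therefore (30, 325) = (5), d = 5.

Final answer: (30, 325) = (5); d = 5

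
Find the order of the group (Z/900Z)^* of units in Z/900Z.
(Z/900Z)^* consists of the classes a with gcd(a, 900) = 1, so its order is φ(900). φ is multiplicative, with φ(p^e) = p^e − p^(e−1). Factorise 900 = 2^2 · 3^2 · 5^2. Then
  φ(900) = (2^2 − 2^1) · (3^2 − 3^1) · (5^2 − 5^1) = 2 · 6 · 20 = 240.
Thus |(Z/900Z)^*| = 240.

Final answer: |(Z/900Z)^*| = 240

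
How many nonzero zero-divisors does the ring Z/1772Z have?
In Z/1772Z each nonzero element is either a unit (gcd with 1772 is 1) or a zero-divisor (gcd > 1). The number of units is φ(1772): factorise 1772 = 2^2 · 443, so φ(1772) = (2^2 − 2^1) · (443 − 1) = 2 · 442 = 884. The nonzero elements number 1772 − 1 = 1771. Hence the nonzero zero-divisors number 1771 − 884 = 887.

Final answer: Z/1772Z has 887 nonzero zero-divisors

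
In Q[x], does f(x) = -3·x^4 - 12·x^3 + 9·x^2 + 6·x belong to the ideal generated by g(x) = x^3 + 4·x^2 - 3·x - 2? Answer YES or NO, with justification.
In Q[x] the ideal (g) consists of all multiples of g, so f ∈ (g) iff g | f, i.e. iff the remainder of f on division by g is 0. Divide f by g (g is monic, so eliminate the leading term of the running remainder at each step):
  leading term -3·x^4: subtract (-3·x)·g(x) = -3·x^4 - 12·x^3 + 9·x^2 + 6·x, leaving 0
The remainder is 0, so f(x) = g(x) · h(x) with h(x) = -3·x. Hence g | f, i.e. f ∈ (g).

Final answer: YES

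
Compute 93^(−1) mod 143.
Apply the extended Euclidean algorithm to (143, 93), tracking rows (r, s, t) with s·143 + t·93 = r. Each division r_prev = q·r_cur + r_new produces the new row as (previous row) − q·(current row):
  row A: (143, 1, 0)   [1·143 + 0·93 = 143]
  row B: (93, 0, 1)   [0·143 + 1·93 = 93]
  143 = 1·93 + 50   → row C = row A − 1·row B = (50, 1, −1)   [check: 1·143 − 1·93 = 50]
  93 = 1·50 + 43   → row D = row B − 1·row C = (43, −1, 2)   [check: −1·143 + 2·93 = 43]
  50 = 1·43 + 7   → row E = row C − 1·row D = (7, 2, −3)   [check: 2·143 − 3·93 = 7]
  43 = 6·7 + 1   → row F = row D − 6·row E = (1, −13, 20)   [check: −13·143 + 20·93 = 1]
  7 = 7·1 + 0   → remainder 0, stop. gcd = 1 (last nonzero row F).
The gcd is 1, so 93 is invertible mod 143. The last nonzero row gives −13·143 + 20·93 = 1, so t = 20. So 93^(−1) ≡ 20 (mod 143). Verify: 93 · 20 = 1860 ≡ 1 (mod 143). ✓

Final answer: 93^(−1) ≡ 20 (mod 143)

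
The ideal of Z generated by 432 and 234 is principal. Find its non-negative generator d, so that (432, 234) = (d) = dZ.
(432, 234) = (18); d = 18

In the PID Z, (a, b) is generated by gcd(a, b). Compute gcd(432, 234) with the extended Euclidean algorithm, tracking rows (r, s, t) with s·432 + t·234 = r:
  row A: (432, 1, 0)   [1·432 + 0·234 = 432]
  row B: (234, 0, 1)   [0·432 + 1·234 = 234]
  432 = 1·234 + 198   → row C = row A − 1·row B = (198, 1, −1)   [check: 1·432 − 1·234 = 198]
  234 = 1·198 + 36   → row D = row B − 1·row C = (36, −1, 2)   [check: −1·432 + 2·234 = 36]
  198 = 5·36 + 18   → row E = row C − 5·row D = (18, 6, −11)   [check: 6·432 − 11·234 = 18]
  36 = 2·18 + 0   → remainder 0, stop. gcd = 18 (last nonzero row E).
So gcd(432, 234) = 18, with Bézout identity 6·432 − 11·234 = 18. Containment (⊇): the Bézout identity exhibits 18 as an element of (432, 234), giving (18) ⊆ (432, 234). Containment (⊆): since 18 | 432 and 18 | 234 (432 = 18·24, 234 = 18·13), every Z-linear combination of 432 and 234 is divisible by 18, so (432, 234) ⊆ (18). Therefore (432, 234) = (18), d = 18.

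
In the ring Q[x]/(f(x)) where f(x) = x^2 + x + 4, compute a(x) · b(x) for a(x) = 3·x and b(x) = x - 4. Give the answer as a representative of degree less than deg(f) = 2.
a · b ≡ -15·x - 12 (mod f(x))

First multiply in Q[x] without reducing: a · b = 3·x^2 - 12·x. Now divide by f(x) = x^2 + x + 4, eliminating the leading term at each step:
  leading term 3·x^2: subtract (3)·f(x) = 3·x^2 + 3·x + 12, leaving -15·x - 12
The degree is now < 2, so this is the remainder. Hence a · b ≡ -15·x - 12 in Q[x]/(f).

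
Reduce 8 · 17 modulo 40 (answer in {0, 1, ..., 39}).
16

Both factors are already reduced mod 40. 8 · 17 = 136. Dividing by 40: 136 = 3·40 + 16. So (8 · 17) mod 40 = 16.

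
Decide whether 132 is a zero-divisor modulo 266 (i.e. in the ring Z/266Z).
YES

gcd(132, 266) = 2 > 1, so 132 is not a unit in Z/266Z. In Z/nZ every nonzero non-unit is a zero-divisor: explicitly, take b = 266/gcd = 133 ≠ 0 (mod 266); then 132·133 = 17556 = 66·266, i.e. 132·133 ≡ 0 (mod 266). So 132 is a zero-divisor.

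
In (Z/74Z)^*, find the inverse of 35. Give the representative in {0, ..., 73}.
Apply the extended Euclidean algorithm to (74, 35), tracking rows (r, s, t) with s·74 + t·35 = r. Each division r_prev = q·r_cur + r_new produces the new row as (previous row) − q·(current row):
  row A: (74, 1, 0)   [1·74 + 0·35 = 74]
  row B: (35, 0, 1)   [0·74 + 1·35 = 35]
  74 = 2·35 + 4   → row C = row A − 2·row B = (4, 1, −2)   [check: 1·74 − 2·35 = 4]
  35 = 8·4 + 3   → row D = row B − 8·row C = (3, −8, 17)   [check: −8·74 + 17·35 = 3]
  4 = 1·3 + 1   → row E = row C − 1·row D = (1, 9, −19)   [check: 9·74 − 19·35 = 1]
  3 = 3·1 + 0   → remainder 0, stop. gcd = 1 (last nonzero row E).
The gcd is 1, so 35 is invertible mod 74. The last nonzero row gives 9·74 − 19·35 = 1, so t = −19. So 35^(−1) ≡ −19 ≡ 55 (mod 74). Verify: 35 · 55 = 1925 ≡ 1 (mod 74). ✓

Final answer: 35^(−1) ≡ 55 (mod 74)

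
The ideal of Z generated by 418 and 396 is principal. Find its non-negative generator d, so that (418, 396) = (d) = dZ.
In the PID Z, (a, b) is generated by gcd(a, b). Compute gcd(418, 396) with the extended Euclidean algorithm, tracking rows (r, s, t) with s·418 + t·396 = r:
  row A: (418, 1, 0)   [1·418 + 0·396 = 418]
  row B: (396, 0, 1)   [0·418 + 1·396 = 396]
  418 = 1·396 + 22   → row C = row A − 1·row B = (22, 1, −1)   [check: 1·418 − 1·396 = 22]
  396 = 18·22 + 0   → remainder 0, stop. gcd = 22 (last nonzero row C).
So gcd(418, 396) = 22, with Bézout identity 1·418 − 1·396 = 22. Containment (⊇): the Bézout identity exhibits 22 as an element of (418, 396), giving (22) ⊆ (418, 396). Containment (⊆): since 22 | 418 and 22 | 396 (418 = 22·19, 396 = 22·18), every Z-linear combination of 418 and 396 is divisible by 22, so (418, 396) ⊆ (22). Therefore (418, 396) = (22), d = 22.

Final answer: (418, 396) = (22); d = 22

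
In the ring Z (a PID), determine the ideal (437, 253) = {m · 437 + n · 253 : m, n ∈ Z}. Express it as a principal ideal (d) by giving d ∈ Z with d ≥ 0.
In the PID Z, (a, b) is generated by gcd(a, b). Compute gcd(437, 253) with the extended Euclidean algorithm, tracking rows (r, s, t) with s·437 + t·253 = r:
  row A: (437, 1, 0)   [1·437 + 0·253 = 437]
  row B: (253, 0, 1)   [0·437 + 1·253 = 253]
  437 = 1·253 + 184   → row C = row A − 1·row B = (184, 1, −1)   [check: 1·437 − 1·253 = 184]
  253 = 1·184 + 69   → row D = row B − 1·row C = (69, −1, 2)   [check: −1·437 + 2·253 = 69]
  184 = 2·69 + 46   → row E = row C − 2·row D = (46, 3, −5)   [check: 3·437 − 5·253 = 46]
  69 = 1·46 + 23   → row F = row D − 1·row E = (23, −4, 7)   [check: −4·437 + 7·253 = 23]
  46 = 2·23 + 0   → remainder 0, stop. gcd = 23 (last nonzero row F).
So gcd(437, 253) = 23, with Bézout identity −4·437 + 7·253 = 23. Containment (⊇): the Bézout identity exhibits 23 as an element of (437, 253), giving (23) ⊆ (437, 253). Containment (⊆): since 23 | 437 and 23 | 253 (437 = 23·19, 253 = 23·11), every Z-linear combination of 437 and 253 is divisible by 23, so (437, 253) ⊆ (23). Therefore (437, 253) = (23), d = 23.

Final answer: (437, 253) = (23); d = 23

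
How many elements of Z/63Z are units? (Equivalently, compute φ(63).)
An element a ∈ Z/63Z is a unit iff gcd(a, 63) = 1, so the number of units is φ(63). φ is multiplicative, with φ(p^e) = p^e − p^(e−1). Factorise 63 = 3^2 · 7. Then
  φ(63) = (3^2 − 3^1) · (7 − 1) = 6 · 6 = 36.

Final answer: Z/63Z has φ(63) = 36 units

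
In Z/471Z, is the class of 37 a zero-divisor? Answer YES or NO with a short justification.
NO

gcd(37, 471) = 1, so 37 is a unit in Z/471Z (it has a multiplicative inverse). A unit cannot be a zero-divisor: if 37·b ≡ 0 then multiplying both sides by 37^(−1) gives b ≡ 0. So 37 is not a zero-divisor.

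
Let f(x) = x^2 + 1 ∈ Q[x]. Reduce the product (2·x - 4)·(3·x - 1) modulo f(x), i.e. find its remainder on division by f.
First multiply in Q[x] without reducing: a · b = 6·x^2 - 14·x + 4. Now divide by f(x) = x^2 + 1, eliminating the leading term at each step:
  leading term 6·x^2: subtract (6)·f(x) = 6·x^2 + 6, leaving -14·x - 2
The degree is now < 2, so this is the remainder. Hence a · b ≡ -14·x - 2 in Q[x]/(f).

Final answer: a · b ≡ -14·x - 2 (mod f(x))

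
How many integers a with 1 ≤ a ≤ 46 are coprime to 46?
22

The number of a ∈ {1, ..., 46} with gcd(a, 46) = 1 is by definition Euler's totient φ(46). φ is multiplicative, with φ(p^e) = p^e − p^(e−1). Factorise 46 = 2 · 23. Then
  φ(46) = (2 − 1) · (23 − 1) = 1 · 22 = 22.
So there are 22 such integers.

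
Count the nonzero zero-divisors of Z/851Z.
Z/851Z has 58 nonzero zero-divisors

In Z/851Z each nonzero element is either a unit (gcd with 851 is 1) or a zero-divisor (gcd > 1). The number of units is φ(851): factorise 851 = 23 · 37, so φ(851) = (23 − 1) · (37 − 1) = 22 · 36 = 792. The nonzero elements number 851 − 1 = 850. Hence the nonzero zero-divisors number 850 − 792 = 58.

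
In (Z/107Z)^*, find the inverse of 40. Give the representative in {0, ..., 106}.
40^(−1) ≡ 99 (mod 107)

Apply the extended Euclidean algorithm to (107, 40), tracking rows (r, s, t) with s·107 + t·40 = r. Each division r_prev = q·r_cur + r_new produces the new row as (previous row) − q·(current row):
  row A: (107, 1, 0)   [1·107 + 0·40 = 107]
  row B: (40, 0, 1)   [0·107 + 1·40 = 40]
  107 = 2·40 + 27   → row C = row A − 2·row B = (27, 1, −2)   [check: 1·107 − 2·40 = 27]
  40 = 1·27 + 13   → row D = row B − 1·row C = (13, −1, 3)   [check: −1·107 + 3·40 = 13]
  27 = 2·13 + 1   → row E = row C − 2·row D = (1, 3, −8)   [check: 3·107 − 8·40 = 1]
  13 = 13·1 + 0   → remainder 0, stop. gcd = 1 (last nonzero row E).
The gcd is 1, so 40 is invertible mod 107. The last nonzero row gives 3·107 − 8·40 = 1, so t = −8. So 40^(−1) ≡ −8 ≡ 99 (mod 107). Verify: 40 · 99 = 3960 ≡ 1 (mod 107). ✓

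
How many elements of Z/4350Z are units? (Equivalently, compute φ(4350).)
An element a ∈ Z/4350Z is a unit iff gcd(a, 4350) = 1, so the number of units is φ(4350). φ is multiplicative, with φ(p^e) = p^e − p^(e−1). Factorise 4350 = 2 · 3 · 5^2 · 29. Then
  φ(4350) = (2 − 1) · (3 − 1) · (5^2 − 5^1) · (29 − 1) = 1 · 2 · 20 · 28 = 1120.

Final answer: Z/4350Z has φ(4350) = 1120 units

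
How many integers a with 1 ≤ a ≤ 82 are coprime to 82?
The number of a ∈ {1, ..., 82} with gcd(a, 82) = 1 is by definition Euler's totient φ(82). φ is multiplicative, with φ(p^e) = p^e − p^(e−1). Factorise 82 = 2 · 41. Then
  φ(82) = (2 − 1) · (41 − 1) = 1 · 40 = 40.
So there are 40 such integers.

Final answer: 40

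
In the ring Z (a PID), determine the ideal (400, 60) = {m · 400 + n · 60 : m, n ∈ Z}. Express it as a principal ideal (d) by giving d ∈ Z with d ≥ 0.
(400, 60) = (20); d = 20

In the PID Z, (a, b) is generated by gcd(a, b). Compute gcd(400, 60) with the extended Euclidean algorithm, tracking rows (r, s, t) with s·400 + t·60 = r:
  row A: (400, 1, 0)   [1·400 + 0·60 = 400]
  row B: (60, 0, 1)   [0·400 + 1·60 = 60]
  400 = 6·60 + 40   → row C = row A − 6·row B = (40, 1, −6)   [check: 1·400 − 6·60 = 40]
  60 = 1·40 + 20   → row D = row B − 1·row C = (20, −1, 7)   [check: −1·400 + 7·60 = 20]
  40 = 2·20 + 0   → remainder 0, stop. gcd = 20 (last nonzero row D).
So gcd(400, 60) = 20, with Bézout identity −1·400 + 7·60 = 20. Containment (⊇): the Bézout identity exhibits 20 as an element of (400, 60), giving (20) ⊆ (400, 60). Containment (⊆): since 20 | 400 and 20 | 60 (400 = 20·20, 60 = 20·3), every Z-linear combination of 400 and 60 is divisible by 20, so (400, 60) ⊆ (20). Therefore (400, 60) = (20), d = 20.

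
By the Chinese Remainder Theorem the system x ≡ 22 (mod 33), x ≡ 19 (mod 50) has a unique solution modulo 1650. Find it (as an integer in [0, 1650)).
x ≡ 319 (mod 1650); the representative in [0, 1650) is 319

The moduli 33, 50 are pairwise coprime, so by the CRT there is a unique solution mod 33·50 = 1650.
Solve by successive substitution. Start with x ≡ 22 (mod 33).
  Combine with x ≡ 19 (mod 50): write x = 22 + 33·t and require 22 + 33·t ≡ 19 (mod 50), i.e. 33·t ≡ 19 − 22 ≡ 47 (mod 50). Since 33^(−1) ≡ 47 (mod 50), t ≡ 47·47 ≡ 9 (mod 50). So x ≡ 22 + 33·9 = 319 (mod 1650).
Unique solution in [0, 1650): x = 319.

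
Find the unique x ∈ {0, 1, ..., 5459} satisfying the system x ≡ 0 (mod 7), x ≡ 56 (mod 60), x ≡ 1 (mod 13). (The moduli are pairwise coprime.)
x ≡ 3836 (mod 5460); the representative in [0, 5460) is 3836

The moduli 7, 60, 13 are pairwise coprime, so by the CRT there is a unique solution mod 7·60·13 = 5460.
Solve by successive substitution. Start with x ≡ 0 (mod 7).
  Combine with x ≡ 56 (mod 60): write x = 7·t and require 7·t ≡ 56 (mod 60). Since 7^(−1) ≡ 43 (mod 60), t ≡ 43·56 ≡ 8 (mod 60). So x ≡ 7·8 = 56 (mod 420).
  Combine with x ≡ 1 (mod 13): write x = 56 + 420·t and require 56 + 420·t ≡ 1 (mod 13), i.e. 420·t ≡ 1 − 56 ≡ 10 (mod 13). Since 420^(−1) ≡ 10 (mod 13) (420 ≡ 4 (mod 13)), t ≡ 10·10 ≡ 9 (mod 13). So x ≡ 56 + 420·9 = 3836 (mod 5460).
Unique solution in [0, 5460): x = 3836.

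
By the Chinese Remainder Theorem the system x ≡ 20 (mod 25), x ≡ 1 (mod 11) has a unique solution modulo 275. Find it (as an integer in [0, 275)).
The moduli 25, 11 are pairwise coprime, so by the CRT there is a unique solution mod 25·11 = 275.
Solve by successive substitution. Start with x ≡ 20 (mod 25).
  Combine with x ≡ 1 (mod 11): write x = 20 + 25·t and require 20 + 25·t ≡ 1 (mod 11), i.e. 25·t ≡ 1 − 20 ≡ 3 (mod 11). Since 25^(−1) ≡ 4 (mod 11) (25 ≡ 3 (mod 11)), t ≡ 4·3 ≡ 1 (mod 11). So x ≡ 20 + 25·1 = 45 (mod 275).
Unique solution in [0, 275): x = 45.

Final answer: x ≡ 45 (mod 275); the representative in [0, 275) is 45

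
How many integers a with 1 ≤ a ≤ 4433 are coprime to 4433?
The number of a ∈ {1, ..., 4433} with gcd(a, 4433) = 1 is by definition Euler's totient φ(4433). φ is multiplicative, with φ(p^e) = p^e − p^(e−1). Factorise 4433 = 11 · 13 · 31. Then
  φ(4433) = (11 − 1) · (13 − 1) · (31 − 1) = 10 · 12 · 30 = 3600.
So there are 3600 such integers.

Final answer: 3600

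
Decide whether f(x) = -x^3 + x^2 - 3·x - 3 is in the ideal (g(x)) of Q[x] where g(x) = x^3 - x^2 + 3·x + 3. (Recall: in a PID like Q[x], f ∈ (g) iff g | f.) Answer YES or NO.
YES

In Q[x] the ideal (g) consists of all multiples of g, so f ∈ (g) iff g | f, i.e. iff the remainder of f on division by g is 0. Divide f by g (g is monic, so eliminate the leading term of the running remainder at each step):
  leading term -x^3: subtract (-1)·g(x) = -x^3 + x^2 - 3·x - 3, leaving 0
The remainder is 0, so f(x) = g(x) · h(x) with h(x) = -1. Hence g | f, i.e. f ∈ (g).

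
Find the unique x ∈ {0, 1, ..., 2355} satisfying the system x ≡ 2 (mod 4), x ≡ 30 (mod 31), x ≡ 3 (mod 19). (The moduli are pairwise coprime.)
The moduli 4, 31, 19 are pairwise coprime, so by the CRT there is a unique solution mod 4·31·19 = 2356.
Solve by successive substitution. Start with x ≡ 2 (mod 4).
  Combine with x ≡ 30 (mod 31): write x = 2 + 4·t and require 2 + 4·t ≡ 30 (mod 31), i.e. 4·t ≡ 30 − 2 ≡ 28 (mod 31). Since 4^(−1) ≡ 8 (mod 31), t ≡ 8·28 ≡ 7 (mod 31). So x ≡ 2 + 4·7 = 30 (mod 124).
  Combine with x ≡ 3 (mod 19): write x = 30 + 124·t and require 30 + 124·t ≡ 3 (mod 19), i.e. 124·t ≡ 3 − 30 ≡ 11 (mod 19). Since 124^(−1) ≡ 2 (mod 19) (124 ≡ 10 (mod 19)), t ≡ 2·11 ≡ 3 (mod 19). So x ≡ 30 + 124·3 = 402 (mod 2356).
Unique solution in [0, 2356): x = 402.

Final answer: x ≡ 402 (mod 2356); the representative in [0, 2356) is 402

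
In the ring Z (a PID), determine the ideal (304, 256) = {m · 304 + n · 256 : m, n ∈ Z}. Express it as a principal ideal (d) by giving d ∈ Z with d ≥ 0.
In the PID Z, (a, b) is generated by gcd(a, b). Compute gcd(304, 256) with the extended Euclidean algorithm, tracking rows (r, s, t) with s·304 + t·256 = r:
  row A: (304, 1, 0)   [1·304 + 0·256 = 304]
  row B: (256, 0, 1)   [0·304 + 1·256 = 256]
  304 = 1·256 + 48   → row C = row A − 1·row B = (48, 1, −1)   [check: 1·304 − 1·256 = 48]
  256 = 5·48 + 16   → row D = row B − 5·row C = (16, −5, 6)   [check: −5·304 + 6·256 = 16]
  48 = 3·16 + 0   → remainder 0, stop. gcd = 16 (last nonzero row D).
So gcd(304, 256) = 16, with Bézout identity −5·304 + 6·256 = 16. Containment (⊇): the Bézout identity exhibits 16 as an element of (304, 256), giving (16) ⊆ (304, 256). Containment (⊆): since 16 | 304 and 16 | 256 (304 = 16·19, 256 = 16·16), every Z-linear combination of 304 and 256 is divisible by 16, so (304, 256) ⊆ (16). Therefore (304, 256) = (16), d = 16.

Final answer: (304, 256) = (16); d = 16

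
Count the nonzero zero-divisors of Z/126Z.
Z/126Z has 89 nonzero zero-divisors

In Z/126Z each nonzero element is either a unit (gcd with 126 is 1) or a zero-divisor (gcd > 1). The number of units is φ(126): factorise 126 = 2 · 3^2 · 7, so φ(126) = (2 − 1) · (3^2 − 3^1) · (7 − 1) = 1 · 6 · 6 = 36. The nonzero elements number 126 − 1 = 125. Hence the nonzero zero-divisors number 125 − 36 = 89.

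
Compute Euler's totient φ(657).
φ is multiplicative, with φ(p^e) = p^e − p^(e−1). Factorise 657 = 3^2 · 73. Then
  φ(657) = (3^2 − 3^1) · (73 − 1) = 6 · 72 = 432.

Final answer: φ(657) = 432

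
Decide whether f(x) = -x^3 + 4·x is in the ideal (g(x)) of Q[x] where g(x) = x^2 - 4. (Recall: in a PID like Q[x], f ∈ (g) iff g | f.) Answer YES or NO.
In Q[x] the ideal (g) consists of all multiples of g, so f ∈ (g) iff g | f, i.e. iff the remainder of f on division by g is 0. Divide f by g (g is monic, so eliminate the leading term of the running remainder at each step):
  leading term -x^3: subtract (-x)·g(x) = -x^3 + 4·x, leaving 0
The remainder is 0, so f(x) = g(x) · h(x) with h(x) = -x. Hence g | f, i.e. f ∈ (g).

Final answer: YES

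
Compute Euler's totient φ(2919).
φ(2919) = 1656

φ is multiplicative, with φ(p^e) = p^e − p^(e−1). Factorise 2919 = 3 · 7 · 139. Then
  φ(2919) = (3 − 1) · (7 − 1) · (139 − 1) = 2 · 6 · 138 = 1656.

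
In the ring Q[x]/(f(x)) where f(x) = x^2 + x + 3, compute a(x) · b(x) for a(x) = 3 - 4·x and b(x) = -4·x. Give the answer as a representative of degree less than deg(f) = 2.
a · b ≡ -28·x - 48 (mod f(x))

First multiply in Q[x] without reducing: a · b = 16·x^2 - 12·x. Now divide by f(x) = x^2 + x + 3, eliminating the leading term at each step:
  leading term 16·x^2: subtract (16)·f(x) = 16·x^2 + 16·x + 48, leaving -28·x - 48
The degree is now < 2, so this is the remainder. Hence a · b ≡ -28·x - 48 in Q[x]/(f).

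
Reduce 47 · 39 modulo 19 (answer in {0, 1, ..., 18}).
9

Reduce the factors first: 47 ≡ 9, 39 ≡ 1 (mod 19), so 47 · 39 ≡ 9 · 1 (mod 19). 9 · 1 = 9. Dividing by 19: 9 = 0·19 + 9. So (47 · 39) mod 19 = 9.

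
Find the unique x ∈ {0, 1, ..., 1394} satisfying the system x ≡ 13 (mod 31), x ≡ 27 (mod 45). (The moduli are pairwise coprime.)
The moduli 31, 45 are pairwise coprime, so by the CRT there is a unique solution mod 31·45 = 1395.
Solve by successive substitution. Start with x ≡ 13 (mod 31).
  Combine with x ≡ 27 (mod 45): write x = 13 + 31·t and require 13 + 31·t ≡ 27 (mod 45), i.e. 31·t ≡ 27 − 13 ≡ 14 (mod 45). Since 31^(−1) ≡ 16 (mod 45), t ≡ 16·14 ≡ 44 (mod 45). So x ≡ 13 + 31·44 = 1377 (mod 1395).
Unique solution in [0, 1395): x = 1377.

Final answer: x ≡ 1377 (mod 1395); the representative in [0, 1395) is 1377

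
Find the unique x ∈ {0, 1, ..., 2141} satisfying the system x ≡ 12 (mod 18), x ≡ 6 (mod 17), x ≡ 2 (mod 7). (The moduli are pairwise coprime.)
x ≡ 2046 (mod 2142); the representative in [0, 2142) is 2046

The moduli 18, 17, 7 are pairwise coprime, so by the CRT there is a unique solution mod 18·17·7 = 2142.
Solve by successive substitution. Start with x ≡ 12 (mod 18).
  Combine with x ≡ 6 (mod 17): write x = 12 + 18·t and require 12 + 18·t ≡ 6 (mod 17), i.e. 18·t ≡ 6 − 12 ≡ 11 (mod 17). Since 18^(−1) ≡ 1 (mod 17) (18 ≡ 1 (mod 17)), t ≡ 1·11 ≡ 11 (mod 17). So x ≡ 12 + 18·11 = 210 (mod 306).
  Combine with x ≡ 2 (mod 7): write x = 210 + 306·t and require 210 + 306·t ≡ 2 (mod 7), i.e. 306·t ≡ 2 − 210 ≡ 2 (mod 7). Since 306^(−1) ≡ 3 (mod 7) (306 ≡ 5 (mod 7)), t ≡ 3·2 ≡ 6 (mod 7). So x ≡ 210 + 306·6 = 2046 (mod 2142).
Unique solution in [0, 2142): x = 2046.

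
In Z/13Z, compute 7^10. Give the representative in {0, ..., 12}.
4

Use repeated squaring. Binary(10) = 1010. Walk through the bits of the exponent 10 left-to-right: at each bit after the leading one, square the running value, then multiply by 7 if the bit is 1 (always reducing mod 13):
  bit 1 = 1 (leading): start with 7.
  bit 2 = 0: square 7^2 = 49 ≡ 10 (mod 13).
  bit 3 = 1: square 10^2 = 100 ≡ 9; bit is 1, so multiply 9·7 = 63 ≡ 11 (mod 13).
  bit 4 = 0: square 11^2 = 121 ≡ 4 (mod 13).
Final value: 7^10 ≡ 4 (mod 13).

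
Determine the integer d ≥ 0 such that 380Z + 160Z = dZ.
In the PID Z, (a, b) is generated by gcd(a, b). Compute gcd(380, 160) with the extended Euclidean algorithm, tracking rows (r, s, t) with s·380 + t·160 = r:
  row A: (380, 1, 0)   [1·380 + 0·160 = 380]
  row B: (160, 0, 1)   [0·380 + 1·160 = 160]
  380 = 2·160 + 60   → row C = row A − 2·row B = (60, 1, −2)   [check: 1·380 − 2·160 = 60]
  160 = 2·60 + 40   → row D = row B − 2·row C = (40, −2, 5)   [check: −2·380 + 5·160 = 40]
  60 = 1·40 + 20   → row E = row C − 1·row D = (20, 3, −7)   [check: 3·380 − 7·160 = 20]
  40 = 2·20 + 0   → remainder 0, stop. gcd = 20 (last nonzero row E).
So gcd(380, 160) = 20, with Bézout identity 3·380 − 7·160 = 20. Containment (⊇): the Bézout identity exhibits 20 as an element of (380, 160), giving (20) ⊆ (380, 160). Containment (⊆): since 20 | 380 and 20 | 160 (380 = 20·19, 160 = 20·8), every Z-linear combination of 380 and 160 is divisible by 20, so (380, 160) ⊆ (20). Therefore (380, 160) = (20), d = 20.

Final answer: (380, 160) = (20); d = 20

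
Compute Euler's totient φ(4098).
φ is multiplicative, with φ(p^e) = p^e − p^(e−1). Factorise 4098 = 2 · 3 · 683. Then
  φ(4098) = (2 − 1) · (3 − 1) · (683 − 1) = 1 · 2 · 682 = 1364.

Final answer: φ(4098) = 1364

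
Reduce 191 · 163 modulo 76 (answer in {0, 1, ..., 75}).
Reduce the factors first: 191 ≡ 39, 163 ≡ 11 (mod 76), so 191 · 163 ≡ 39 · 11 (mod 76). 39 · 11 = 429. Dividing by 76: 429 = 5·76 + 49. So (191 · 163) mod 76 = 49.

Final answer: 49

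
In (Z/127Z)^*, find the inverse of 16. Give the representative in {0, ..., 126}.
Apply the extended Euclidean algorithm to (127, 16), tracking rows (r, s, t) with s·127 + t·16 = r. Each division r_prev = q·r_cur + r_new produces the new row as (previous row) − q·(current row):
  row A: (127, 1, 0)   [1·127 + 0·16 = 127]
  row B: (16, 0, 1)   [0·127 + 1·16 = 16]
  127 = 7·16 + 15   → row C = row A − 7·row B = (15, 1, −7)   [check: 1·127 − 7·16 = 15]
  16 = 1·15 + 1   → row D = row B − 1·row C = (1, −1, 8)   [check: −1·127 + 8·16 = 1]
  15 = 15·1 + 0   → remainder 0, stop. gcd = 1 (last nonzero row D).
The gcd is 1, so 16 is invertible mod 127. The last nonzero row gives −1·127 + 8·16 = 1, so t = 8. So 16^(−1) ≡ 8 (mod 127). Verify: 16 · 8 = 128 ≡ 1 (mod 127). ✓

Final answer: 16^(−1) ≡ 8 (mod 127)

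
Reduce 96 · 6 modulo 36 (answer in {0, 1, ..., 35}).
0

Reduce the factors first: 96 ≡ 24 (mod 36), so 96 · 6 ≡ 24 · 6 (mod 36). 24 · 6 = 144. Dividing by 36: 144 = 4·36 + 0. So (96 · 6) mod 36 = 0.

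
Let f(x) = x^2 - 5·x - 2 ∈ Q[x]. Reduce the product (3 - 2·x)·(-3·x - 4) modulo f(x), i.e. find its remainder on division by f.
First multiply in Q[x] without reducing: a · b = 6·x^2 - x - 12. Now divide by f(x) = x^2 - 5·x - 2, eliminating the leading term at each step:
  leading term 6·x^2: subtract (6)·f(x) = 6·x^2 - 30·x - 12, leaving 29·x
The degree is now < 2, so this is the remainder. Hence a · b ≡ 29·x in Q[x]/(f).

Final answer: a · b ≡ 29·x (mod f(x))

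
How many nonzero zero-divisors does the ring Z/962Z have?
In Z/962Z each nonzero element is either a unit (gcd with 962 is 1) or a zero-divisor (gcd > 1). The number of units is φ(962): factorise 962 = 2 · 13 · 37, so φ(962) = (2 − 1) · (13 − 1) · (37 − 1) = 1 · 12 · 36 = 432. The nonzero elements number 962 − 1 = 961. Hence the nonzero zero-divisors number 961 − 432 = 529.

Final answer: Z/962Z has 529 nonzero zero-divisors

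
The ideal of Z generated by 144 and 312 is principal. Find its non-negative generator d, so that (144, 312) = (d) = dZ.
(144, 312) = (24); d = 24

In the PID Z, (a, b) is generated by gcd(a, b). Compute gcd(312, 144) with the extended Euclidean algorithm, tracking rows (r, s, t) with s·312 + t·144 = r:
  row A: (312, 1, 0)   [1·312 + 0·144 = 312]
  row B: (144, 0, 1)   [0·312 + 1·144 = 144]
  312 = 2·144 + 24   → row C = row A − 2·row B = (24, 1, −2)   [check: 1·312 − 2·144 = 24]
  144 = 6·24 + 0   → remainder 0, stop. gcd = 24 (last nonzero row C).
So gcd(144, 312) = 24, with Bézout identity 1·312 − 2·144 = 24. Containment (⊇): the Bézout identity exhibits 24 as an element of (144, 312), giving (24) ⊆ (144, 312). Containment (⊆): since 24 | 144 and 24 | 312 (144 = 24·6, 312 = 24·13), every Z-linear combination of 144 and 312 is divisible by 24, so (144, 312) ⊆ (24). Therefore (144, 312) = (24), d = 24.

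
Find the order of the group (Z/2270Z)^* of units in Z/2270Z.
(Z/2270Z)^* consists of the classes a with gcd(a, 2270) = 1, so its order is φ(2270). φ is multiplicative, with φ(p^e) = p^e − p^(e−1). Factorise 2270 = 2 · 5 · 227. Then
  φ(2270) = (2 − 1) · (5 − 1) · (227 − 1) = 1 · 4 · 226 = 904.
Thus |(Z/2270Z)^*| = 904.

Final answer: |(Z/2270Z)^*| = 904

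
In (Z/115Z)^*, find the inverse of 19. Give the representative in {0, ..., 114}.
Apply the extended Euclidean algorithm to (115, 19), tracking rows (r, s, t) with s·115 + t·19 = r. Each division r_prev = q·r_cur + r_new produces the new row as (previous row) − q·(current row):
  row A: (115, 1, 0)   [1·115 + 0·19 = 115]
  row B: (19, 0, 1)   [0·115 + 1·19 = 19]
  115 = 6·19 + 1   → row C = row A − 6·row B = (1, 1, −6)   [check: 1·115 − 6·19 = 1]
  19 = 19·1 + 0   → remainder 0, stop. gcd = 1 (last nonzero row C).
The gcd is 1, so 19 is invertible mod 115. The last nonzero row gives 1·115 − 6·19 = 1, so t = −6. So 19^(−1) ≡ −6 ≡ 109 (mod 115). Verify: 19 · 109 = 2071 ≡ 1 (mod 115). ✓

Final answer: 19^(−1) ≡ 109 (mod 115)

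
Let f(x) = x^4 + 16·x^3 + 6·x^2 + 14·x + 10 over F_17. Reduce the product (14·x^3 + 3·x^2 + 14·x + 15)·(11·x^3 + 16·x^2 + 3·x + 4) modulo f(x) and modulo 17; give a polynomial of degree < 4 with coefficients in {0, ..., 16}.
a · b ≡ 3·x^2 + 12·x + 13 (mod f(x))

Multiply as integer polynomials: a · b = 154·x^6 + 257·x^5 + 244·x^4 + 454·x^3 + 294·x^2 + 101·x + 60. Reducing coefficients mod 17: a · b ≡ x^6 + 2·x^5 + 6·x^4 + 12·x^3 + 5·x^2 + 16·x + 9. Now divide by f(x) = x^4 + 16·x^3 + 6·x^2 + 14·x + 10 in F_17[x], eliminating the leading term at each step:
  leading term x^6: subtract (x^2)·f(x) = x^6 + 16·x^5 + 6·x^4 + 14·x^3 + 10·x^2, leaving 3·x^5 + 15·x^3 + 12·x^2 + 16·x + 9 (coefficients mod 17)
  leading term 3·x^5: subtract (3·x)·f(x) = 3·x^5 + 14·x^4 + x^3 + 8·x^2 + 13·x, leaving 3·x^4 + 14·x^3 + 4·x^2 + 3·x + 9 (coefficients mod 17)
  leading term 3·x^4: subtract (3)·f(x) = 3·x^4 + 14·x^3 + x^2 + 8·x + 13, leaving 3·x^2 + 12·x + 13 (coefficients mod 17)
The degree is now < 4, so this is the remainder. Hence a · b ≡ 3·x^2 + 12·x + 13 in F_17[x]/(f).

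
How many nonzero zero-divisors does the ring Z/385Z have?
Z/385Z has 144 nonzero zero-divisors

In Z/385Z each nonzero element is either a unit (gcd with 385 is 1) or a zero-divisor (gcd > 1). The number of units is φ(385): factorise 385 = 5 · 7 · 11, so φ(385) = (5 − 1) · (7 − 1) · (11 − 1) = 4 · 6 · 10 = 240. The nonzero elements number 385 − 1 = 384. Hence the nonzero zero-divisors number 384 − 240 = 144.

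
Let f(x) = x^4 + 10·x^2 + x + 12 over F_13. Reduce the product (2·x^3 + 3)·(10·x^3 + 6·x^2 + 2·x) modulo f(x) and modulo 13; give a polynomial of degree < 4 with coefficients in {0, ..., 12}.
Multiply as integer polynomials: a · b = 20·x^6 + 12·x^5 + 4·x^4 + 30·x^3 + 18·x^2 + 6·x. Reducing coefficients mod 13: a · b ≡ 7·x^6 + 12·x^5 + 4·x^4 + 4·x^3 + 5·x^2 + 6·x. Now divide by f(x) = x^4 + 10·x^2 + x + 12 in F_13[x], eliminating the leading term at each step:
  leading term 7·x^6: subtract (7·x^2)·f(x) = 7·x^6 + 5·x^4 + 7·x^3 + 6·x^2, leaving 12·x^5 + 12·x^4 + 10·x^3 + 12·x^2 + 6·x (coefficients mod 13)
  leading term 12·x^5: subtract (12·x)·f(x) = 12·x^5 + 3·x^3 + 12·x^2 + x, leaving 12·x^4 + 7·x^3 + 5·x (coefficients mod 13)
  leading term 12·x^4: subtract (12)·f(x) = 12·x^4 + 3·x^2 + 12·x + 1, leaving 7·x^3 + 10·x^2 + 6·x + 12 (coefficients mod 13)
The degree is now < 4, so this is the remainder. Hence a · b ≡ 7·x^3 + 10·x^2 + 6·x + 12 in F_13[x]/(f).

Final answer: a · b ≡ 7·x^3 + 10·x^2 + 6·x + 12 (mod f(x))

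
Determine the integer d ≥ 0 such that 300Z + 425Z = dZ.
In the PID Z, (a, b) is generated by gcd(a, b). Compute gcd(425, 300) with the extended Euclidean algorithm, tracking rows (r, s, t) with s·425 + t·300 = r:
  row A: (425, 1, 0)   [1·425 + 0·300 = 425]
  row B: (300, 0, 1)   [0·425 + 1·300 = 300]
  425 = 1·300 + 125   → row C = row A − 1·row B = (125, 1, −1)   [check: 1·425 − 1·300 = 125]
  300 = 2·125 + 50   → row D = row B − 2·row C = (50, −2, 3)   [check: −2·425 + 3·300 = 50]
  125 = 2·50 + 25   → row E = row C − 2·row D = (25, 5, −7)   [check: 5·425 − 7·300 = 25]
  50 = 2·25 + 0   → remainder 0, stop. gcd = 25 (last nonzero row E).
So gcd(300, 425) = 25, with Bézout identity 5·425 − 7·300 = 25. Containment (⊇): the Bézout identity exhibits 25 as an element of (300, 425), giving (25) ⊆ (300, 425). Containment (⊆): since 25 | 300 and 25 | 425 (300 = 25·12, 425 = 25·17), every Z-linear combination of 300 and 425 is divisible by 25, so (300, 425) ⊆ (25). Therefore (300, 425) = (25), d = 25.

Final answer: (300, 425) = (25); d = 25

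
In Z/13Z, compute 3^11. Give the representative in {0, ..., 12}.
9

Use repeated squaring. Binary(11) = 1011. Walk through the bits of the exponent 11 left-to-right: at each bit after the leading one, square the running value, then multiply by 3 if the bit is 1 (always reducing mod 13):
  bit 1 = 1 (leading): start with 3.
  bit 2 = 0: square 3^2 = 9 (mod 13).
  bit 3 = 1: square 9^2 = 81 ≡ 3; bit is 1, so multiply 3·3 = 9 (mod 13).
  bit 4 = 1: square 9^2 = 81 ≡ 3; bit is 1, so multiply 3·3 = 9 (mod 13).
Final value: 3^11 ≡ 9 (mod 13).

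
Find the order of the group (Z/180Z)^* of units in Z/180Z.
|(Z/180Z)^*| = 48

(Z/180Z)^* consists of the classes a with gcd(a, 180) = 1, so its order is φ(180). φ is multiplicative, with φ(p^e) = p^e − p^(e−1). Factorise 180 = 2^2 · 3^2 · 5. Then
  φ(180) = (2^2 − 2^1) · (3^2 − 3^1) · (5 − 1) = 2 · 6 · 4 = 48.
Thus |(Z/180Z)^*| = 48.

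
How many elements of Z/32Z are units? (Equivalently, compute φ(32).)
An element a ∈ Z/32Z is a unit iff gcd(a, 32) = 1, so the number of units is φ(32). φ is multiplicative, with φ(p^e) = p^e − p^(e−1). Factorise 32 = 2^5. Then
  φ(32) = (2^5 − 2^4) = 16 = 16.

Final answer: Z/32Z has φ(32) = 16 units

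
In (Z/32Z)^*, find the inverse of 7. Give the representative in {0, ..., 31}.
7^(−1) ≡ 23 (mod 32)

Apply the extended Euclidean algorithm to (32, 7), tracking rows (r, s, t) with s·32 + t·7 = r. Each division r_prev = q·r_cur + r_new produces the new row as (previous row) − q·(current row):
  row A: (32, 1, 0)   [1·32 + 0·7 = 32]
  row B: (7, 0, 1)   [0·32 + 1·7 = 7]
  32 = 4·7 + 4   → row C = row A − 4·row B = (4, 1, −4)   [check: 1·32 − 4·7 = 4]
  7 = 1·4 + 3   → row D = row B − 1·row C = (3, −1, 5)   [check: −1·32 + 5·7 = 3]
  4 = 1·3 + 1   → row E = row C − 1·row D = (1, 2, −9)   [check: 2·32 − 9·7 = 1]
  3 = 3·1 + 0   → remainder 0, stop. gcd = 1 (last nonzero row E).
The gcd is 1, so 7 is invertible mod 32. The last nonzero row gives 2·32 − 9·7 = 1, so t = −9. So 7^(−1) ≡ −9 ≡ 23 (mod 32). Verify: 7 · 23 = 161 ≡ 1 (mod 32). ✓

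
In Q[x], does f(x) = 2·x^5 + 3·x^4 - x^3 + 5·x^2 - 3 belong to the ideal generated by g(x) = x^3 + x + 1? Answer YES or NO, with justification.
In Q[x] the ideal (g) consists of all multiples of g, so f ∈ (g) iff g | f, i.e. iff the remainder of f on division by g is 0. Divide f by g (g is monic, so eliminate the leading term of the running remainder at each step):
  leading term 2·x^5: subtract (2·x^2)·g(x) = 2·x^5 + 2·x^3 + 2·x^2, leaving 3·x^4 - 3·x^3 + 3·x^2 - 3
  leading term 3·x^4: subtract (3·x)·g(x) = 3·x^4 + 3·x^2 + 3·x, leaving -3·x^3 - 3·x - 3
  leading term -3·x^3: subtract (-3)·g(x) = -3·x^3 - 3·x - 3, leaving 0
The remainder is 0, so f(x) = g(x) · h(x) with h(x) = 2·x^2 + 3·x - 3. Hence g | f, i.e. f ∈ (g).

Final answer: YES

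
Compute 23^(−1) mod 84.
23^(−1) ≡ 11 (mod 84)

Apply the extended Euclidean algorithm to (84, 23), tracking rows (r, s, t) with s·84 + t·23 = r. Each division r_prev = q·r_cur + r_new produces the new row as (previous row) − q·(current row):
  row A: (84, 1, 0)   [1·84 + 0·23 = 84]
  row B: (23, 0, 1)   [0·84 + 1·23 = 23]
  84 = 3·23 + 15   → row C = row A − 3·row B = (15, 1, −3)   [check: 1·84 − 3·23 = 15]
  23 = 1·15 + 8   → row D = row B − 1·row C = (8, −1, 4)   [check: −1·84 + 4·23 = 8]
  15 = 1·8 + 7   → row E = row C − 1·row D = (7, 2, −7)   [check: 2·84 − 7·23 = 7]
  8 = 1·7 + 1   → row F = row D − 1·row E = (1, −3, 11)   [check: −3·84 + 11·23 = 1]
  7 = 7·1 + 0   → remainder 0, stop. gcd = 1 (last nonzero row F).
The gcd is 1, so 23 is invertible mod 84. The last nonzero row gives −3·84 + 11·23 = 1, so t = 11. So 23^(−1) ≡ 11 (mod 84). Verify: 23 · 11 = 253 ≡ 1 (mod 84). ✓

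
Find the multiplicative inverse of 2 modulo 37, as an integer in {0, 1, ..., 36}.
Apply the extended Euclidean algorithm to (37, 2), tracking rows (r, s, t) with s·37 + t·2 = r. Each division r_prev = q·r_cur + r_new produces the new row as (previous row) − q·(current row):
  row A: (37, 1, 0)   [1·37 + 0·2 = 37]
  row B: (2, 0, 1)   [0·37 + 1·2 = 2]
  37 = 18·2 + 1   → row C = row A − 18·row B = (1, 1, −18)   [check: 1·37 − 18·2 = 1]
  2 = 2·1 + 0   → remainder 0, stop. gcd = 1 (last nonzero row C).
The gcd is 1, so 2 is invertible mod 37. The last nonzero row gives 1·37 − 18·2 = 1, so t = −18. So 2^(−1) ≡ −18 ≡ 19 (mod 37). Verify: 2 · 19 = 38 ≡ 1 (mod 37). ✓

Final answer: 2^(−1) ≡ 19 (mod 37)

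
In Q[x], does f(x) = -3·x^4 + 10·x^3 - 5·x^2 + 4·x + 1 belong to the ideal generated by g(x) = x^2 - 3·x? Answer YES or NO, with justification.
In Q[x] the ideal (g) consists of all multiples of g, so f ∈ (g) iff g | f, i.e. iff the remainder of f on division by g is 0. Divide f by g (g is monic, so eliminate the leading term of the running remainder at each step):
  leading term -3·x^4: subtract (-3·x^2)·g(x) = -3·x^4 + 9·x^3, leaving x^3 - 5·x^2 + 4·x + 1
  leading term x^3: subtract (x)·g(x) = x^3 - 3·x^2, leaving -2·x^2 + 4·x + 1
  leading term -2·x^2: subtract (-2)·g(x) = -2·x^2 + 6·x, leaving 1 - 2·x
The remainder r(x) = 1 - 2·x ≠ 0 (and deg r < deg g), so g ∤ f, i.e. f ∉ (g).

Final answer: NO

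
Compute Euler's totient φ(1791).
φ(1791) = 1188

φ is multiplicative, with φ(p^e) = p^e − p^(e−1). Factorise 1791 = 3^2 · 199. Then
  φ(1791) = (3^2 − 3^1) · (199 − 1) = 6 · 198 = 1188.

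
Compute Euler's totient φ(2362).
φ(2362) = 1180

φ is multiplicative, with φ(p^e) = p^e − p^(e−1). Factorise 2362 = 2 · 1181. Then
  φ(2362) = (2 − 1) · (1181 − 1) = 1 · 1180 = 1180.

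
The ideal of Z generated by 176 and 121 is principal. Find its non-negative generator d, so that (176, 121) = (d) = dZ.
In the PID Z, (a, b) is generated by gcd(a, b). Compute gcd(176, 121) with the extended Euclidean algorithm, tracking rows (r, s, t) with s·176 + t·121 = r:
  row A: (176, 1, 0)   [1·176 + 0·121 = 176]
  row B: (121, 0, 1)   [0·176 + 1·121 = 121]
  176 = 1·121 + 55   → row C = row A − 1·row B = (55, 1, −1)   [check: 1·176 − 1·121 = 55]
  121 = 2·55 + 11   → row D = row B − 2·row C = (11, −2, 3)   [check: −2·176 + 3·121 = 11]
  55 = 5·11 + 0   → remainder 0, stop. gcd = 11 (last nonzero row D).
So gcd(176, 121) = 11, with Bézout identity −2·176 + 3·121 = 11. Containment (⊇): the Bézout identity exhibits 11 as an element of (176, 121), giving (11) ⊆ (176, 121). Containment (⊆): since 11 | 176 and 11 | 121 (176 = 11·16, 121 = 11·11), every Z-linear combination of 176 and 121 is divisible by 11, so (176, 121) ⊆ (11). Therefore (176, 121) = (11), d = 11.

Final answer: (176, 121) = (11); d = 11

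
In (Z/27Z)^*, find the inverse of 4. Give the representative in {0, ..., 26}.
4^(−1) ≡ 7 (mod 27)

Apply the extended Euclidean algorithm to (27, 4), tracking rows (r, s, t) with s·27 + t·4 = r. Each division r_prev = q·r_cur + r_new produces the new row as (previous row) − q·(current row):
  row A: (27, 1, 0)   [1·27 + 0·4 = 27]
  row B: (4, 0, 1)   [0·27 + 1·4 = 4]
  27 = 6·4 + 3   → row C = row A − 6·row B = (3, 1, −6)   [check: 1·27 − 6·4 = 3]
  4 = 1·3 + 1   → row D = row B − 1·row C = (1, −1, 7)   [check: −1·27 + 7·4 = 1]
  3 = 3·1 + 0   → remainder 0, stop. gcd = 1 (last nonzero row D).
The gcd is 1, so 4 is invertible mod 27. The last nonzero row gives −1·27 + 7·4 = 1, so t = 7. So 4^(−1) ≡ 7 (mod 27). Verify: 4 · 7 = 28 ≡ 1 (mod 27). ✓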